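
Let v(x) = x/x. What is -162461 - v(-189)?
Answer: -162462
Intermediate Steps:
v(x) = 1
-162461 - v(-189) = -162461 - 1*1 = -162461 - 1 = -162462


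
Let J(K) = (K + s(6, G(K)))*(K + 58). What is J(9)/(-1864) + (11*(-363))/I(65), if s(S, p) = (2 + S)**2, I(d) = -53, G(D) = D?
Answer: 7183729/98792 ≈ 72.716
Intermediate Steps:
J(K) = (58 + K)*(64 + K) (J(K) = (K + (2 + 6)**2)*(K + 58) = (K + 8**2)*(58 + K) = (K + 64)*(58 + K) = (64 + K)*(58 + K) = (58 + K)*(64 + K))
J(9)/(-1864) + (11*(-363))/I(65) = (3712 + 9**2 + 122*9)/(-1864) + (11*(-363))/(-53) = (3712 + 81 + 1098)*(-1/1864) - 3993*(-1/53) = 4891*(-1/1864) + 3993/53 = -4891/1864 + 3993/53 = 7183729/98792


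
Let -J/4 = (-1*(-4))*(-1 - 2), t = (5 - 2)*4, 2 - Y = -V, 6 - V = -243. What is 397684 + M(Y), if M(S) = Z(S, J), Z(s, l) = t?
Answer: 397696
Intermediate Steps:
V = 249 (V = 6 - 1*(-243) = 6 + 243 = 249)
Y = 251 (Y = 2 - (-1)*249 = 2 - 1*(-249) = 2 + 249 = 251)
t = 12 (t = 3*4 = 12)
J = 48 (J = -4*(-1*(-4))*(-1 - 2) = -16*(-3) = -4*(-12) = 48)
Z(s, l) = 12
M(S) = 12
397684 + M(Y) = 397684 + 12 = 397696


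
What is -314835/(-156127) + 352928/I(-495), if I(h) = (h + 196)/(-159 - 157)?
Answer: 17412196530161/46681973 ≈ 3.7300e+5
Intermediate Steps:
I(h) = -49/79 - h/316 (I(h) = (196 + h)/(-316) = (196 + h)*(-1/316) = -49/79 - h/316)
-314835/(-156127) + 352928/I(-495) = -314835/(-156127) + 352928/(-49/79 - 1/316*(-495)) = -314835*(-1/156127) + 352928/(-49/79 + 495/316) = 314835/156127 + 352928/(299/316) = 314835/156127 + 352928*(316/299) = 314835/156127 + 111525248/299 = 17412196530161/46681973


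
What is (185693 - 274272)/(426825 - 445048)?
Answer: 88579/18223 ≈ 4.8608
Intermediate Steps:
(185693 - 274272)/(426825 - 445048) = -88579/(-18223) = -88579*(-1/18223) = 88579/18223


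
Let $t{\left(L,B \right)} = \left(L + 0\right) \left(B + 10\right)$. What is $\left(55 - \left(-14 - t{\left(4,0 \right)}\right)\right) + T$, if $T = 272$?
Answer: $381$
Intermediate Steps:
$t{\left(L,B \right)} = L \left(10 + B\right)$
$\left(55 - \left(-14 - t{\left(4,0 \right)}\right)\right) + T = \left(55 - \left(-14 - 4 \left(10 + 0\right)\right)\right) + 272 = \left(55 + \left(\left(4 \cdot 10 + 34\right) - 20\right)\right) + 272 = \left(55 + \left(\left(40 + 34\right) - 20\right)\right) + 272 = \left(55 + \left(74 - 20\right)\right) + 272 = \left(55 + 54\right) + 272 = 109 + 272 = 381$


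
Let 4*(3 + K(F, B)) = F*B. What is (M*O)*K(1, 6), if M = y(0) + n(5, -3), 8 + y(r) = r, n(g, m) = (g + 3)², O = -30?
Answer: 2520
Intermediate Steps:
n(g, m) = (3 + g)²
y(r) = -8 + r
K(F, B) = -3 + B*F/4 (K(F, B) = -3 + (F*B)/4 = -3 + (B*F)/4 = -3 + B*F/4)
M = 56 (M = (-8 + 0) + (3 + 5)² = -8 + 8² = -8 + 64 = 56)
(M*O)*K(1, 6) = (56*(-30))*(-3 + (¼)*6*1) = -1680*(-3 + 3/2) = -1680*(-3/2) = 2520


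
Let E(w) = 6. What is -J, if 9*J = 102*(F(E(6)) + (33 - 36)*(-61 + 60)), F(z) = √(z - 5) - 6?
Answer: 68/3 ≈ 22.667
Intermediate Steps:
F(z) = -6 + √(-5 + z) (F(z) = √(-5 + z) - 6 = -6 + √(-5 + z))
J = -68/3 (J = (102*((-6 + √(-5 + 6)) + (33 - 36)*(-61 + 60)))/9 = (102*((-6 + √1) - 3*(-1)))/9 = (102*((-6 + 1) + 3))/9 = (102*(-5 + 3))/9 = (102*(-2))/9 = (⅑)*(-204) = -68/3 ≈ -22.667)
-J = -1*(-68/3) = 68/3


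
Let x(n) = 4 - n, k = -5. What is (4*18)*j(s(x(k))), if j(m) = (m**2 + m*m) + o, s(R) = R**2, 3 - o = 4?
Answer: 944712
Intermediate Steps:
o = -1 (o = 3 - 1*4 = 3 - 4 = -1)
j(m) = -1 + 2*m**2 (j(m) = (m**2 + m*m) - 1 = (m**2 + m**2) - 1 = 2*m**2 - 1 = -1 + 2*m**2)
(4*18)*j(s(x(k))) = (4*18)*(-1 + 2*((4 - 1*(-5))**2)**2) = 72*(-1 + 2*((4 + 5)**2)**2) = 72*(-1 + 2*(9**2)**2) = 72*(-1 + 2*81**2) = 72*(-1 + 2*6561) = 72*(-1 + 13122) = 72*13121 = 944712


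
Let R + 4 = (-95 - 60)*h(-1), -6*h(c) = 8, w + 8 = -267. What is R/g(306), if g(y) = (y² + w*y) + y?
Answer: 19/918 ≈ 0.020697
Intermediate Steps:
w = -275 (w = -8 - 267 = -275)
h(c) = -4/3 (h(c) = -⅙*8 = -4/3)
g(y) = y² - 274*y (g(y) = (y² - 275*y) + y = y² - 274*y)
R = 608/3 (R = -4 + (-95 - 60)*(-4/3) = -4 - 155*(-4/3) = -4 + 620/3 = 608/3 ≈ 202.67)
R/g(306) = 608/(3*((306*(-274 + 306)))) = 608/(3*((306*32))) = (608/3)/9792 = (608/3)*(1/9792) = 19/918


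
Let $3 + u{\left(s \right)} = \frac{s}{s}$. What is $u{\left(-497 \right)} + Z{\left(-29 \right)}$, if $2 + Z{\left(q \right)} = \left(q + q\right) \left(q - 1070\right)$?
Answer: $63738$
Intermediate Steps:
$Z{\left(q \right)} = -2 + 2 q \left(-1070 + q\right)$ ($Z{\left(q \right)} = -2 + \left(q + q\right) \left(q - 1070\right) = -2 + 2 q \left(-1070 + q\right)$)
$u{\left(s \right)} = -2$ ($u{\left(s \right)} = -3 + \frac{s}{s} = -3 + 1 = -2$)
$u{\left(-497 \right)} + Z{\left(-29 \right)} = -2 - \left(-62058 - 1682\right) = -2 + \left(-2 + 62060 + 2 \cdot 841\right) = -2 + \left(-2 + 62060 + 1682\right) = -2 + 63740 = 63738$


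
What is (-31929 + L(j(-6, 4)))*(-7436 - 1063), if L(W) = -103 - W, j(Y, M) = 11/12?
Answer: 1088991035/4 ≈ 2.7225e+8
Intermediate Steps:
j(Y, M) = 11/12 (j(Y, M) = 11*(1/12) = 11/12)
(-31929 + L(j(-6, 4)))*(-7436 - 1063) = (-31929 + (-103 - 1*11/12))*(-7436 - 1063) = (-31929 + (-103 - 11/12))*(-8499) = (-31929 - 1247/12)*(-8499) = -384395/12*(-8499) = 1088991035/4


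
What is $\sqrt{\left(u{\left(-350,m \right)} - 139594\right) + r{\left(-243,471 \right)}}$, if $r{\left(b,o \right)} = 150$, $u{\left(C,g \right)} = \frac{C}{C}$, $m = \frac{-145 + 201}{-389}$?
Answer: $i \sqrt{139443} \approx 373.42 i$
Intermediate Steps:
$m = - \frac{56}{389}$ ($m = 56 \left(- \frac{1}{389}\right) = - \frac{56}{389} \approx -0.14396$)
$u{\left(C,g \right)} = 1$
$\sqrt{\left(u{\left(-350,m \right)} - 139594\right) + r{\left(-243,471 \right)}} = \sqrt{\left(1 - 139594\right) + 150} = \sqrt{-139593 + 150} = \sqrt{-139443} = i \sqrt{139443}$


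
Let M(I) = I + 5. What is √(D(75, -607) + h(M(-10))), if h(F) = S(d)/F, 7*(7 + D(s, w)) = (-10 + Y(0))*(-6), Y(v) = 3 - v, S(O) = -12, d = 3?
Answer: √35/5 ≈ 1.1832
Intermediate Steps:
D(s, w) = -1 (D(s, w) = -7 + ((-10 + (3 - 1*0))*(-6))/7 = -7 + ((-10 + (3 + 0))*(-6))/7 = -7 + ((-10 + 3)*(-6))/7 = -7 + (-7*(-6))/7 = -7 + (⅐)*42 = -7 + 6 = -1)
M(I) = 5 + I
h(F) = -12/F
√(D(75, -607) + h(M(-10))) = √(-1 - 12/(5 - 10)) = √(-1 - 12/(-5)) = √(-1 - 12*(-⅕)) = √(-1 + 12/5) = √(7/5) = √35/5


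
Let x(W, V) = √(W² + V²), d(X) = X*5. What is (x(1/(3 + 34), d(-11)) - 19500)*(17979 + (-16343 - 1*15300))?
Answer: 266448000 - 13664*√4141226/37 ≈ 2.6570e+8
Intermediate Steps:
d(X) = 5*X
x(W, V) = √(V² + W²)
(x(1/(3 + 34), d(-11)) - 19500)*(17979 + (-16343 - 1*15300)) = (√((5*(-11))² + (1/(3 + 34))²) - 19500)*(17979 + (-16343 - 1*15300)) = (√((-55)² + (1/37)²) - 19500)*(17979 + (-16343 - 15300)) = (√(3025 + (1/37)²) - 19500)*(17979 - 31643) = (√(3025 + 1/1369) - 19500)*(-13664) = (√(4141226/1369) - 19500)*(-13664) = (√4141226/37 - 19500)*(-13664) = (-19500 + √4141226/37)*(-13664) = 266448000 - 13664*√4141226/37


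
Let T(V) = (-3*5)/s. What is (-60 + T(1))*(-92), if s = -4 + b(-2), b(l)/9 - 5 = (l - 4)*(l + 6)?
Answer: 192924/35 ≈ 5512.1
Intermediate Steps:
b(l) = 45 + 9*(-4 + l)*(6 + l) (b(l) = 45 + 9*((l - 4)*(l + 6)) = 45 + 9*((-4 + l)*(6 + l)) = 45 + 9*(-4 + l)*(6 + l))
s = -175 (s = -4 + (-171 + 9*(-2)**2 + 18*(-2)) = -4 + (-171 + 9*4 - 36) = -4 + (-171 + 36 - 36) = -4 - 171 = -175)
T(V) = 3/35 (T(V) = -3*5/(-175) = -15*(-1/175) = 3/35)
(-60 + T(1))*(-92) = (-60 + 3/35)*(-92) = -2097/35*(-92) = 192924/35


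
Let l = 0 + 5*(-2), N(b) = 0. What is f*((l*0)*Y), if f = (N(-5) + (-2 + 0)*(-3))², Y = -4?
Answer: 0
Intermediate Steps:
l = -10 (l = 0 - 10 = -10)
f = 36 (f = (0 + (-2 + 0)*(-3))² = (0 - 2*(-3))² = (0 + 6)² = 6² = 36)
f*((l*0)*Y) = 36*(-10*0*(-4)) = 36*(0*(-4)) = 36*0 = 0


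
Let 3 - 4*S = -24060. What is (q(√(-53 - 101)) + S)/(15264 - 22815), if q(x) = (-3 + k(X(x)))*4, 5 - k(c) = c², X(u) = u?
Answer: -2951/3356 ≈ -0.87932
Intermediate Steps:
S = 24063/4 (S = ¾ - ¼*(-24060) = ¾ + 6015 = 24063/4 ≈ 6015.8)
k(c) = 5 - c²
q(x) = 8 - 4*x² (q(x) = (-3 + (5 - x²))*4 = (2 - x²)*4 = 8 - 4*x²)
(q(√(-53 - 101)) + S)/(15264 - 22815) = ((8 - 4*(√(-53 - 101))²) + 24063/4)/(15264 - 22815) = ((8 - 4*(√(-154))²) + 24063/4)/(-7551) = ((8 - 4*(I*√154)²) + 24063/4)*(-1/7551) = ((8 - 4*(-154)) + 24063/4)*(-1/7551) = ((8 + 616) + 24063/4)*(-1/7551) = (624 + 24063/4)*(-1/7551) = (26559/4)*(-1/7551) = -2951/3356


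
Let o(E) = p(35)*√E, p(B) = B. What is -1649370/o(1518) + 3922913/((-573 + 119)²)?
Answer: 3922913/206116 - 54979*√1518/1771 ≈ -1190.5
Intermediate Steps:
o(E) = 35*√E
-1649370/o(1518) + 3922913/((-573 + 119)²) = -1649370*√1518/53130 + 3922913/((-573 + 119)²) = -54979*√1518/1771 + 3922913/((-454)²) = -54979*√1518/1771 + 3922913/206116 = 3922913/206116 - 54979*√1518/1771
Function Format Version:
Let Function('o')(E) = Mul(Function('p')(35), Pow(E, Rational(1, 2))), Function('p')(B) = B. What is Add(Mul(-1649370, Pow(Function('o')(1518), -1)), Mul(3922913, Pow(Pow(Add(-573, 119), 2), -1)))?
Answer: Add(Rational(3922913, 206116), Mul(Rational(-54979, 1771), Pow(1518, Rational(1, 2)))) ≈ -1190.5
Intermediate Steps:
Function('o')(E) = Mul(35, Pow(E, Rational(1, 2)))
Add(Mul(-1649370, Pow(Function('o')(1518), -1)), Mul(3922913, Pow(Pow(Add(-573, 119), 2), -1))) = Add(Mul(-1649370, Pow(Mul(35, Pow(1518, Rational(1, 2))), -1)), Mul(3922913, Pow(Pow(Add(-573, 119), 2), -1))) = Add(Mul(-1649370, Mul(Rational(1, 53130), Pow(1518, Rational(1, 2)))), Mul(3922913, Pow(Pow(-454, 2), -1))) = Add(Mul(Rational(-54979, 1771), Pow(1518, Rational(1, 2))), Mul(3922913, Pow(206116, -1))) = Add(Mul(Rational(-54979, 1771), Pow(1518, Rational(1, 2))), Mul(3922913, Rational(1, 206116))) = Add(Mul(Rational(-54979, 1771), Pow(1518, Rational(1, 2))), Rational(3922913, 206116)) = Add(Rational(3922913, 206116), Mul(Rational(-54979, 1771), Pow(1518, Rational(1, 2))))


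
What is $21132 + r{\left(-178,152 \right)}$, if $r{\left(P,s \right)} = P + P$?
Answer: $20776$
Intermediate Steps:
$r{\left(P,s \right)} = 2 P$
$21132 + r{\left(-178,152 \right)} = 21132 + 2 \left(-178\right) = 21132 - 356 = 20776$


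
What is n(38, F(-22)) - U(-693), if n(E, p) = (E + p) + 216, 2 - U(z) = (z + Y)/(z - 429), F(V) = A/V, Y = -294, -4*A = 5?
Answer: 378393/1496 ≈ 252.94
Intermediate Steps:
A = -5/4 (A = -¼*5 = -5/4 ≈ -1.2500)
F(V) = -5/(4*V)
U(z) = 2 - (-294 + z)/(-429 + z) (U(z) = 2 - (z - 294)/(z - 429) = 2 - (-294 + z)/(-429 + z))
n(E, p) = 216 + E + p
n(38, F(-22)) - U(-693) = (216 + 38 - 5/4/(-22)) - (-564 - 693)/(-429 - 693) = (216 + 38 - 5/4*(-1/22)) - (-1257)/(-1122) = (216 + 38 + 5/88) - (-1)*(-1257)/1122 = 22357/88 - 1*419/374 = 22357/88 - 419/374 = 378393/1496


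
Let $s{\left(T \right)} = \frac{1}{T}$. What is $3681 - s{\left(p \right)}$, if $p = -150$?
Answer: $\frac{552151}{150} \approx 3681.0$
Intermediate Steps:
$3681 - s{\left(p \right)} = 3681 - \frac{1}{-150} = 3681 - - \frac{1}{150} = 3681 + \frac{1}{150} = \frac{552151}{150}$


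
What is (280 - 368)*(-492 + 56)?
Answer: 38368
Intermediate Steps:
(280 - 368)*(-492 + 56) = -88*(-436) = 38368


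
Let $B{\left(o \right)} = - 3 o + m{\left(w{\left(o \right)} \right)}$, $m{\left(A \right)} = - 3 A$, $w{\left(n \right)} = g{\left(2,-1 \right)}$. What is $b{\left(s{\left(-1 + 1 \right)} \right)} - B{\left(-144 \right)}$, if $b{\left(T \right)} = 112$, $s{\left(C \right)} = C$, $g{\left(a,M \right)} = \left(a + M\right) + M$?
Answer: $-320$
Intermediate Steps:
$g{\left(a,M \right)} = a + 2 M$ ($g{\left(a,M \right)} = \left(M + a\right) + M = a + 2 M$)
$w{\left(n \right)} = 0$ ($w{\left(n \right)} = 2 + 2 \left(-1\right) = 2 - 2 = 0$)
$B{\left(o \right)} = - 3 o$ ($B{\left(o \right)} = - 3 o - 0 = - 3 o + 0 = - 3 o$)
$b{\left(s{\left(-1 + 1 \right)} \right)} - B{\left(-144 \right)} = 112 - \left(-3\right) \left(-144\right) = 112 - 432 = -320$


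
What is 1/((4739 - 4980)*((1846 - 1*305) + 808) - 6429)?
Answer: -1/572538 ≈ -1.7466e-6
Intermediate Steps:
1/((4739 - 4980)*((1846 - 1*305) + 808) - 6429) = 1/(-241*((1846 - 305) + 808) - 6429) = 1/(-241*(1541 + 808) - 6429) = 1/(-241*2349 - 6429) = 1/(-566109 - 6429) = 1/(-572538) = -1/572538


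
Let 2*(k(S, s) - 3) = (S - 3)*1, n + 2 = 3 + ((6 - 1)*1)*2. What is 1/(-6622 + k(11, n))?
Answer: -1/6615 ≈ -0.00015117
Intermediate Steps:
n = 11 (n = -2 + (3 + ((6 - 1)*1)*2) = -2 + (3 + (5*1)*2) = -2 + (3 + 5*2) = -2 + (3 + 10) = -2 + 13 = 11)
k(S, s) = 3/2 + S/2 (k(S, s) = 3 + ((S - 3)*1)/2 = 3 + ((-3 + S)*1)/2 = 3 + (-3 + S)/2 = 3 + (-3/2 + S/2) = 3/2 + S/2)
1/(-6622 + k(11, n)) = 1/(-6622 + (3/2 + (½)*11)) = 1/(-6622 + (3/2 + 11/2)) = 1/(-6622 + 7) = 1/(-6615) = -1/6615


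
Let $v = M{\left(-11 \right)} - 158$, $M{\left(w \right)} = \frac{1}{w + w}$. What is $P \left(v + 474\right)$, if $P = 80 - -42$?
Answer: $\frac{424011}{11} \approx 38546.0$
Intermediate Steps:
$P = 122$ ($P = 80 + 42 = 122$)
$M{\left(w \right)} = \frac{1}{2 w}$
$v = - \frac{3477}{22}$ ($v = \frac{1}{2 \left(-11\right)} - 158 = \frac{1}{2} \left(- \frac{1}{11}\right) - 158 = - \frac{1}{22} - 158 = - \frac{3477}{22} \approx -158.05$)
$P \left(v + 474\right) = 122 \left(- \frac{3477}{22} + 474\right) = 122 \cdot \frac{6951}{22} = \frac{424011}{11}$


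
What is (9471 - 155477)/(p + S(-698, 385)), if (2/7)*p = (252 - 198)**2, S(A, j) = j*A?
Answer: 10429/18466 ≈ 0.56477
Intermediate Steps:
S(A, j) = A*j
p = 10206 (p = 7*(252 - 198)**2/2 = (7/2)*54**2 = (7/2)*2916 = 10206)
(9471 - 155477)/(p + S(-698, 385)) = (9471 - 155477)/(10206 - 698*385) = -146006/(10206 - 268730) = -146006/(-258524) = -146006*(-1/258524) = 10429/18466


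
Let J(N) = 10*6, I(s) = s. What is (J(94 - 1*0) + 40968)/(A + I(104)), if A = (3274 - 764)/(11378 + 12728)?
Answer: 494510484/1254767 ≈ 394.11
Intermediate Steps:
A = 1255/12053 (A = 2510/24106 = 2510*(1/24106) = 1255/12053 ≈ 0.10412)
J(N) = 60
(J(94 - 1*0) + 40968)/(A + I(104)) = (60 + 40968)/(1255/12053 + 104) = 41028/(1254767/12053) = 41028*(12053/1254767) = 494510484/1254767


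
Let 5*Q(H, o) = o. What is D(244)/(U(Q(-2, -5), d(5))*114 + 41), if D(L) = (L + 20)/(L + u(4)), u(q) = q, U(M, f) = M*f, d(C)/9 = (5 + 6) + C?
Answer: -33/507625 ≈ -6.5009e-5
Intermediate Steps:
Q(H, o) = o/5
d(C) = 99 + 9*C (d(C) = 9*((5 + 6) + C) = 9*(11 + C) = 99 + 9*C)
D(L) = (20 + L)/(4 + L) (D(L) = (L + 20)/(L + 4) = (20 + L)/(4 + L))
D(244)/(U(Q(-2, -5), d(5))*114 + 41) = ((20 + 244)/(4 + 244))/((((⅕)*(-5))*(99 + 9*5))*114 + 41) = (264/248)/(-(99 + 45)*114 + 41) = ((1/248)*264)/(-1*144*114 + 41) = 33/(31*(-144*114 + 41)) = 33/(31*(-16416 + 41)) = (33/31)/(-16375) = (33/31)*(-1/16375) = -33/507625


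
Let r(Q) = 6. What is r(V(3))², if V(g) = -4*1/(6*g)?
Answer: 36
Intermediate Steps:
V(g) = -2/(3*g)
r(V(3))² = 6² = 36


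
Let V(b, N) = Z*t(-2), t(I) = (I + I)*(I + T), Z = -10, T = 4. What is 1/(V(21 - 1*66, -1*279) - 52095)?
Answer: -1/52015 ≈ -1.9225e-5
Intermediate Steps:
t(I) = 2*I*(4 + I) (t(I) = (I + I)*(I + 4) = (2*I)*(4 + I) = 2*I*(4 + I))
V(b, N) = 80 (V(b, N) = -20*(-2)*(4 - 2) = -20*(-2)*2 = -10*(-8) = 80)
1/(V(21 - 1*66, -1*279) - 52095) = 1/(80 - 52095) = 1/(-52015) = -1/52015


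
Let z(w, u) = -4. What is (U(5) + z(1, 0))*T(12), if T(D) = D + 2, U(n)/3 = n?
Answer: 154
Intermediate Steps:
U(n) = 3*n
T(D) = 2 + D
(U(5) + z(1, 0))*T(12) = (3*5 - 4)*(2 + 12) = (15 - 4)*14 = 11*14 = 154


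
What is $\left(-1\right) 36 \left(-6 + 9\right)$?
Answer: $-108$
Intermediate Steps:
$\left(-1\right) 36 \left(-6 + 9\right) = \left(-36\right) 3 = -108$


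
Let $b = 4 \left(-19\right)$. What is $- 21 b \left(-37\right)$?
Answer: $-59052$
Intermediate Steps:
$b = -76$
$- 21 b \left(-37\right) = \left(-21\right) \left(-76\right) \left(-37\right) = 1596 \left(-37\right) = -59052$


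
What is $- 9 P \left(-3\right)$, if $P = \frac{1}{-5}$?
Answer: $- \frac{27}{5} \approx -5.4$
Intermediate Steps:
$P = - \frac{1}{5} \approx -0.2$
$- 9 P \left(-3\right) = \left(-9\right) \left(- \frac{1}{5}\right) \left(-3\right) = \frac{9}{5} \left(-3\right) = - \frac{27}{5}$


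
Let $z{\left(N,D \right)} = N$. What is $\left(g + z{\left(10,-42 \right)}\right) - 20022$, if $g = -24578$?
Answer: $-44590$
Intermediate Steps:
$\left(g + z{\left(10,-42 \right)}\right) - 20022 = \left(-24578 + 10\right) - 20022 = -24568 - 20022 = -44590$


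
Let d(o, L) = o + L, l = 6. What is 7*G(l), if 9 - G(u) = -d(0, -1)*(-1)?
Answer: 70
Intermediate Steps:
d(o, L) = L + o
G(u) = 10 (G(u) = 9 - (-(-1 + 0))*(-1) = 9 - (-1*(-1))*(-1) = 9 - (-1) = 9 - 1*(-1) = 9 + 1 = 10)
7*G(l) = 7*10 = 70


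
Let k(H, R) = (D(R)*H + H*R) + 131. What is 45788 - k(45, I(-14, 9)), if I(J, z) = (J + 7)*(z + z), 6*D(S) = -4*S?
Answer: 47547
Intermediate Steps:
D(S) = -2*S/3 (D(S) = (-4*S)/6 = -2*S/3)
I(J, z) = 2*z*(7 + J) (I(J, z) = (7 + J)*(2*z) = 2*z*(7 + J))
k(H, R) = 131 + H*R/3 (k(H, R) = ((-2*R/3)*H + H*R) + 131 = (-2*H*R/3 + H*R) + 131 = H*R/3 + 131 = 131 + H*R/3)
45788 - k(45, I(-14, 9)) = 45788 - (131 + (1/3)*45*(2*9*(7 - 14))) = 45788 - (131 + (1/3)*45*(2*9*(-7))) = 45788 - (131 + (1/3)*45*(-126)) = 45788 - (131 - 1890) = 45788 - 1*(-1759) = 45788 + 1759 = 47547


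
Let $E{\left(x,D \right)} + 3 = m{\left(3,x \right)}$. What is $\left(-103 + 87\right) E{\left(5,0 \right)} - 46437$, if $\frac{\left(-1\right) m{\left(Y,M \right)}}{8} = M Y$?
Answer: $-44469$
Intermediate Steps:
$m{\left(Y,M \right)} = - 8 M Y$
$E{\left(x,D \right)} = -3 - 24 x$ ($E{\left(x,D \right)} = -3 - 8 x 3 = -3 - 24 x$)
$\left(-103 + 87\right) E{\left(5,0 \right)} - 46437 = \left(-103 + 87\right) \left(-3 - 120\right) - 46437 = - 16 \left(-3 - 120\right) - 46437 = \left(-16\right) \left(-123\right) - 46437 = 1968 - 46437 = -44469$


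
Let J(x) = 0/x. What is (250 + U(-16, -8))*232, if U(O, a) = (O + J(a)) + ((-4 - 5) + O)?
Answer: 48488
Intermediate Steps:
J(x) = 0
U(O, a) = -9 + 2*O (U(O, a) = (O + 0) + ((-4 - 5) + O) = O + (-9 + O) = -9 + 2*O)
(250 + U(-16, -8))*232 = (250 + (-9 + 2*(-16)))*232 = (250 + (-9 - 32))*232 = (250 - 41)*232 = 209*232 = 48488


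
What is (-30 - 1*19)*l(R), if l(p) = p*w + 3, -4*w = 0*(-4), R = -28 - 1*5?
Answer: -147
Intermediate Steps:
R = -33 (R = -28 - 5 = -33)
w = 0 (w = -0*(-4) = -¼*0 = 0)
l(p) = 3 (l(p) = p*0 + 3 = 0 + 3 = 3)
(-30 - 1*19)*l(R) = (-30 - 1*19)*3 = (-30 - 19)*3 = -49*3 = -147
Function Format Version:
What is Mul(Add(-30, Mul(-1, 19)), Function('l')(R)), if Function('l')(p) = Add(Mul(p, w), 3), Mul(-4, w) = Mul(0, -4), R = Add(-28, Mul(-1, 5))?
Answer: -147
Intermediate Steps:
R = -33 (R = Add(-28, -5) = -33)
w = 0 (w = Mul(Rational(-1, 4), Mul(0, -4)) = Mul(Rational(-1, 4), 0) = 0)
Function('l')(p) = 3 (Function('l')(p) = Add(Mul(p, 0), 3) = Add(0, 3) = 3)
Mul(Add(-30, Mul(-1, 19)), Function('l')(R)) = Mul(Add(-30, Mul(-1, 19)), 3) = Mul(Add(-30, -19), 3) = Mul(-49, 3) = -147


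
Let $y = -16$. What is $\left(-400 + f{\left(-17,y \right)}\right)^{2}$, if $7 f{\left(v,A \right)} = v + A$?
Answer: $\frac{8025889}{49} \approx 1.6379 \cdot 10^{5}$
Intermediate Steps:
$f{\left(v,A \right)} = \frac{A}{7} + \frac{v}{7}$ ($f{\left(v,A \right)} = \frac{v + A}{7} = \frac{A + v}{7} = \frac{A}{7} + \frac{v}{7}$)
$\left(-400 + f{\left(-17,y \right)}\right)^{2} = \left(-400 + \left(\frac{1}{7} \left(-16\right) + \frac{1}{7} \left(-17\right)\right)\right)^{2} = \left(-400 - \frac{33}{7}\right)^{2} = \left(- \frac{2833}{7}\right)^{2} = \frac{8025889}{49}$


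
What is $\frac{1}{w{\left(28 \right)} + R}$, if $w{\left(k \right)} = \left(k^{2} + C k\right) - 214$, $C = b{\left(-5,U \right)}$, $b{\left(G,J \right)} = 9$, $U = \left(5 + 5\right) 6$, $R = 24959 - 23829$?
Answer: $\frac{1}{1952} \approx 0.0005123$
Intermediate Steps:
$R = 1130$
$U = 60$ ($U = 10 \cdot 6 = 60$)
$C = 9$
$w{\left(k \right)} = -214 + k^{2} + 9 k$ ($w{\left(k \right)} = \left(k^{2} + 9 k\right) - 214 = -214 + k^{2} + 9 k$)
$\frac{1}{w{\left(28 \right)} + R} = \frac{1}{\left(-214 + 28^{2} + 9 \cdot 28\right) + 1130} = \frac{1}{\left(-214 + 784 + 252\right) + 1130} = \frac{1}{822 + 1130} = \frac{1}{1952}$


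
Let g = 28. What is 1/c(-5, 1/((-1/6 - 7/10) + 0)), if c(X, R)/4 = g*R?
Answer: -13/1680 ≈ -0.0077381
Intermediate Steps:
c(X, R) = 112*R (c(X, R) = 4*(28*R) = 112*R)
1/c(-5, 1/((-1/6 - 7/10) + 0)) = 1/(112/((-1/6 - 7/10) + 0)) = 1/(112/((-1*⅙ - 7*⅒) + 0)) = 1/(112/((-⅙ - 7/10) + 0)) = 1/(112/(-13/15 + 0)) = 1/(112/(-13/15)) = 1/(112*(-15/13)) = 1/(-1680/13) = -13/1680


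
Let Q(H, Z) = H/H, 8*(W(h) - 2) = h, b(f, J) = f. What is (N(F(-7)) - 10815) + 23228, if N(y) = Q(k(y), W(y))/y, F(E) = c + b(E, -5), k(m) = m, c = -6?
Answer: 161368/13 ≈ 12413.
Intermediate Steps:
W(h) = 2 + h/8
Q(H, Z) = 1
F(E) = -6 + E
N(y) = 1/y
(N(F(-7)) - 10815) + 23228 = (1/(-6 - 7) - 10815) + 23228 = (1/(-13) - 10815) + 23228 = (-1/13 - 10815) + 23228 = -140596/13 + 23228 = 161368/13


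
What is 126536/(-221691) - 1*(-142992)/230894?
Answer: 1241818144/25593560877 ≈ 0.048521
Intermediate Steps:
126536/(-221691) - 1*(-142992)/230894 = 126536*(-1/221691) + 142992*(1/230894) = -126536/221691 + 71496/115447 = 1241818144/25593560877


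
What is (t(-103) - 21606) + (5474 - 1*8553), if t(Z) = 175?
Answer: -24510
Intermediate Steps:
(t(-103) - 21606) + (5474 - 1*8553) = (175 - 21606) + (5474 - 1*8553) = -21431 + (5474 - 8553) = -21431 - 3079 = -24510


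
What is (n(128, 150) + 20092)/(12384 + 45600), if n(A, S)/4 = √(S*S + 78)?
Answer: 5023/14496 + √22578/14496 ≈ 0.35687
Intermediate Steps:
n(A, S) = 4*√(78 + S²) (n(A, S) = 4*√(S*S + 78) = 4*√(S² + 78) = 4*√(78 + S²))
(n(128, 150) + 20092)/(12384 + 45600) = (4*√(78 + 150²) + 20092)/(12384 + 45600) = (4*√(78 + 22500) + 20092)/57984 = (4*√22578 + 20092)*(1/57984) = (20092 + 4*√22578)*(1/57984) = 5023/14496 + √22578/14496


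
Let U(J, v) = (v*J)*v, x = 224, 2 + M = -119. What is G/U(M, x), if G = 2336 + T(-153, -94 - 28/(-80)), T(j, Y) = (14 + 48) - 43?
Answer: -2355/6071296 ≈ -0.00038789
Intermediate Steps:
M = -121 (M = -2 - 119 = -121)
U(J, v) = J*v² (U(J, v) = (J*v)*v = J*v²)
T(j, Y) = 19 (T(j, Y) = 62 - 43 = 19)
G = 2355 (G = 2336 + 19 = 2355)
G/U(M, x) = 2355/((-121*224²)) = 2355/((-121*50176)) = 2355/(-6071296) = 2355*(-1/6071296) = -2355/6071296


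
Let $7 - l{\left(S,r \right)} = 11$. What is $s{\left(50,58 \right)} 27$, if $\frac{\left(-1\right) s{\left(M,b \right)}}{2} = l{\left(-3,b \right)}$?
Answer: $216$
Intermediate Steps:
$l{\left(S,r \right)} = -4$ ($l{\left(S,r \right)} = 7 - 11 = -4$)
$s{\left(M,b \right)} = 8$ ($s{\left(M,b \right)} = \left(-2\right) \left(-4\right) = 8$)
$s{\left(50,58 \right)} 27 = 8 \cdot 27 = 216$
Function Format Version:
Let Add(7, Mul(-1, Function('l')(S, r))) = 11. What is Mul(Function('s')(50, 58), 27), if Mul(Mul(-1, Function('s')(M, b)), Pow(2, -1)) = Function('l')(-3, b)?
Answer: 216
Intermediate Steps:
Function('l')(S, r) = -4 (Function('l')(S, r) = Add(7, Mul(-1, 11)) = Add(7, -11) = -4)
Function('s')(M, b) = 8 (Function('s')(M, b) = Mul(-2, -4) = 8)
Mul(Function('s')(50, 58), 27) = Mul(8, 27) = 216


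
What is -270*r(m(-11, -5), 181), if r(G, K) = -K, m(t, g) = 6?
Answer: 48870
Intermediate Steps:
-270*r(m(-11, -5), 181) = -(-270)*181 = -270*(-181) = 48870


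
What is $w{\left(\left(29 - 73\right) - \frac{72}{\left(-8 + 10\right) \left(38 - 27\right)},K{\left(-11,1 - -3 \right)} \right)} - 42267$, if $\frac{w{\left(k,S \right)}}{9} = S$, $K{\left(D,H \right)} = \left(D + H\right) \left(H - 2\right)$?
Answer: $-42393$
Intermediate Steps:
$K{\left(D,H \right)} = \left(-2 + H\right) \left(D + H\right)$ ($K{\left(D,H \right)} = \left(D + H\right) \left(-2 + H\right) = \left(-2 + H\right) \left(D + H\right)$)
$w{\left(k,S \right)} = 9 S$
$w{\left(\left(29 - 73\right) - \frac{72}{\left(-8 + 10\right) \left(38 - 27\right)},K{\left(-11,1 - -3 \right)} \right)} - 42267 = 9 \left(\left(1 - -3\right)^{2} - -22 - 2 \left(1 - -3\right) - 11 \left(1 - -3\right)\right) - 42267 = 9 \left(\left(1 + 3\right)^{2} + 22 - 2 \left(1 + 3\right) - 11 \left(1 + 3\right)\right) - 42267 = 9 \left(4^{2} + 22 - 8 - 44\right) - 42267 = 9 \left(16 + 22 - 8 - 44\right) - 42267 = 9 \left(-14\right) - 42267 = -126 - 42267 = -42393$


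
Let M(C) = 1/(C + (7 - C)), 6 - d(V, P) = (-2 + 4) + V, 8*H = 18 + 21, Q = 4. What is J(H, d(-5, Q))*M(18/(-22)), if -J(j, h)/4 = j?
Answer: -39/14 ≈ -2.7857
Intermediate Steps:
H = 39/8 (H = (18 + 21)/8 = (⅛)*39 = 39/8 ≈ 4.8750)
d(V, P) = 4 - V (d(V, P) = 6 - ((-2 + 4) + V) = 6 - (2 + V) = 6 + (-2 - V) = 4 - V)
J(j, h) = -4*j
M(C) = ⅐ (M(C) = 1/7 = ⅐)
J(H, d(-5, Q))*M(18/(-22)) = -4*39/8*(⅐) = -39/2*⅐ = -39/14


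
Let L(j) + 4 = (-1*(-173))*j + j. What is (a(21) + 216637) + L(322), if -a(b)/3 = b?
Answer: 272598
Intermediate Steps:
a(b) = -3*b
L(j) = -4 + 174*j (L(j) = -4 + ((-1*(-173))*j + j) = -4 + (173*j + j) = -4 + 174*j)
(a(21) + 216637) + L(322) = (-3*21 + 216637) + (-4 + 174*322) = (-63 + 216637) + (-4 + 56028) = 216574 + 56024 = 272598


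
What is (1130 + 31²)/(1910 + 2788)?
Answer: 697/1566 ≈ 0.44508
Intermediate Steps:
(1130 + 31²)/(1910 + 2788) = (1130 + 961)/4698 = 2091*(1/4698) = 697/1566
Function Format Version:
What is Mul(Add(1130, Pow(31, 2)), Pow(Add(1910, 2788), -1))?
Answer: Rational(697, 1566) ≈ 0.44508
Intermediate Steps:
Mul(Add(1130, Pow(31, 2)), Pow(Add(1910, 2788), -1)) = Mul(Add(1130, 961), Pow(4698, -1)) = Mul(2091, Rational(1, 4698)) = Rational(697, 1566)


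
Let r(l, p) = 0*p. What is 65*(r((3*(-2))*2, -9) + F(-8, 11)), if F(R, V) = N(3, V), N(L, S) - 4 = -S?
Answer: -455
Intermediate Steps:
N(L, S) = 4 - S
r(l, p) = 0
F(R, V) = 4 - V
65*(r((3*(-2))*2, -9) + F(-8, 11)) = 65*(0 + (4 - 1*11)) = 65*(0 + (4 - 11)) = 65*(0 - 7) = 65*(-7) = -455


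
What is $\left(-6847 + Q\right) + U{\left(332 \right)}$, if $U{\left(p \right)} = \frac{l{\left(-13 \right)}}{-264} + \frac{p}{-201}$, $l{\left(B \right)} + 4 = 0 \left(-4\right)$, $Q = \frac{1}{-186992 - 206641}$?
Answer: $- \frac{3973681968055}{580215042} \approx -6848.6$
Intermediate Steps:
$Q = - \frac{1}{393633}$ ($Q = \frac{1}{-393633} = - \frac{1}{393633} \approx -2.5404 \cdot 10^{-6}$)
$l{\left(B \right)} = -4$ ($l{\left(B \right)} = -4 + 0 \left(-4\right) = -4 + 0 = -4$)
$U{\left(p \right)} = \frac{1}{66} - \frac{p}{201}$ ($U{\left(p \right)} = - \frac{4}{-264} + \frac{p}{-201} = \left(-4\right) \left(- \frac{1}{264}\right) + p \left(- \frac{1}{201}\right) = \frac{1}{66} - \frac{p}{201}$)
$\left(-6847 + Q\right) + U{\left(332 \right)} = \left(-6847 - \frac{1}{393633}\right) + \left(\frac{1}{66} - \frac{332}{201}\right) = - \frac{2695205152}{393633} + \left(\frac{1}{66} - \frac{332}{201}\right) = - \frac{2695205152}{393633} - \frac{7237}{4422} = - \frac{3973681968055}{580215042}$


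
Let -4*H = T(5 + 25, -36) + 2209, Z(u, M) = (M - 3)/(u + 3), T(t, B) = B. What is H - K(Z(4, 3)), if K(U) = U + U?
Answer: -2173/4 ≈ -543.25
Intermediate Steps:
Z(u, M) = (-3 + M)/(3 + u)
K(U) = 2*U
H = -2173/4 (H = -(-36 + 2209)/4 = -¼*2173 = -2173/4 ≈ -543.25)
H - K(Z(4, 3)) = -2173/4 - 2*(-3 + 3)/(3 + 4) = -2173/4 - 2*0/7 = -2173/4 - 2*(⅐)*0 = -2173/4 - 2*0 = -2173/4 - 1*0 = -2173/4 + 0 = -2173/4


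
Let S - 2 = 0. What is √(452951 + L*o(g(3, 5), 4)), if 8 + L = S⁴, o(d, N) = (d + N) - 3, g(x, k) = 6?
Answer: √453007 ≈ 673.06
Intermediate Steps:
S = 2 (S = 2 + 0 = 2)
o(d, N) = -3 + N + d (o(d, N) = (N + d) - 3 = -3 + N + d)
L = 8 (L = -8 + 2⁴ = -8 + 16 = 8)
√(452951 + L*o(g(3, 5), 4)) = √(452951 + 8*(-3 + 4 + 6)) = √(452951 + 8*7) = √(452951 + 56) = √453007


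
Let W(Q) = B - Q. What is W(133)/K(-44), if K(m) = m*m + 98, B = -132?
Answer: -265/2034 ≈ -0.13029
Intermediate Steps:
W(Q) = -132 - Q
K(m) = 98 + m² (K(m) = m² + 98 = 98 + m²)
W(133)/K(-44) = (-132 - 1*133)/(98 + (-44)²) = (-132 - 133)/(98 + 1936) = -265/2034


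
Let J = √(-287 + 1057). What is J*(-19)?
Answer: -19*√770 ≈ -527.23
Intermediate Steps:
J = √770 ≈ 27.749
J*(-19) = √770*(-19) = -19*√770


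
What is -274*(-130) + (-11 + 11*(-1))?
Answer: 35598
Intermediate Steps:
-274*(-130) + (-11 + 11*(-1)) = 35620 + (-11 - 11) = 35620 - 22 = 35598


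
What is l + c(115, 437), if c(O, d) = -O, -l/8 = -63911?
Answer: 511173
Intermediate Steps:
l = 511288 (l = -8*(-63911) = 511288)
l + c(115, 437) = 511288 - 1*115 = 511288 - 115 = 511173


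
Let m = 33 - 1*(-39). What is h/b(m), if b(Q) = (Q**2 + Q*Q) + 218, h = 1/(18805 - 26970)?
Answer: -1/86434690 ≈ -1.1569e-8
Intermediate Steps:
m = 72 (m = 33 + 39 = 72)
h = -1/8165 (h = 1/(-8165) = -1/8165 ≈ -0.00012247)
b(Q) = 218 + 2*Q**2 (b(Q) = (Q**2 + Q**2) + 218 = 2*Q**2 + 218 = 218 + 2*Q**2)
h/b(m) = -1/(8165*(218 + 2*72**2)) = -1/(8165*(218 + 2*5184)) = -1/(8165*(218 + 10368)) = -1/8165/10586 = -1/8165*1/10586 = -1/86434690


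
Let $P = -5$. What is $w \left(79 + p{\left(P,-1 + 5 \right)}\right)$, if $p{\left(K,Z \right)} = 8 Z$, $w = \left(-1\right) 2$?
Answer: $-222$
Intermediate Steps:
$w = -2$
$w \left(79 + p{\left(P,-1 + 5 \right)}\right) = - 2 \left(79 + 8 \left(-1 + 5\right)\right) = - 2 \left(79 + 8 \cdot 4\right) = - 2 \left(79 + 32\right) = \left(-2\right) 111 = -222$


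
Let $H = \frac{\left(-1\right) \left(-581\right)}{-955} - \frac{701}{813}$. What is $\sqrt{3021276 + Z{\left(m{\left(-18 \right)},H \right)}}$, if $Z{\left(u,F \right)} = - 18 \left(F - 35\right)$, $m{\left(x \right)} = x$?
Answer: $\frac{\sqrt{202409121602632290}}{258805} \approx 1738.4$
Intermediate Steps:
$H = - \frac{1141808}{776415}$ ($H = 581 \left(- \frac{1}{955}\right) - \frac{701}{813} = - \frac{581}{955} - \frac{701}{813} = - \frac{1141808}{776415} \approx -1.4706$)
$Z{\left(u,F \right)} = 630 - 18 F$ ($Z{\left(u,F \right)} = - 18 \left(-35 + F\right) = 630 - 18 F$)
$\sqrt{3021276 + Z{\left(m{\left(-18 \right)},H \right)}} = \sqrt{3021276 + \left(630 - - \frac{6850848}{258805}\right)} = \sqrt{3021276 + \left(630 + \frac{6850848}{258805}\right)} = \sqrt{3021276 + \frac{169897998}{258805}} = \sqrt{\frac{782091233178}{258805}} = \frac{\sqrt{202409121602632290}}{258805}$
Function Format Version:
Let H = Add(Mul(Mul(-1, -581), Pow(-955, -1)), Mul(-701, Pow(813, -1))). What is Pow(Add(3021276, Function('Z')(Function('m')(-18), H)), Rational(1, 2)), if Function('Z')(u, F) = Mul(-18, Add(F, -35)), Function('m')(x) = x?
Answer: Mul(Rational(1, 258805), Pow(202409121602632290, Rational(1, 2))) ≈ 1738.4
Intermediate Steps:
H = Rational(-1141808, 776415) (H = Add(Mul(581, Rational(-1, 955)), Mul(-701, Rational(1, 813))) = Add(Rational(-581, 955), Rational(-701, 813)) = Rational(-1141808, 776415) ≈ -1.4706)
Function('Z')(u, F) = Add(630, Mul(-18, F)) (Function('Z')(u, F) = Mul(-18, Add(-35, F)) = Add(630, Mul(-18, F)))
Pow(Add(3021276, Function('Z')(Function('m')(-18), H)), Rational(1, 2)) = Pow(Add(3021276, Add(630, Mul(-18, Rational(-1141808, 776415)))), Rational(1, 2)) = Pow(Add(3021276, Add(630, Rational(6850848, 258805))), Rational(1, 2)) = Pow(Add(3021276, Rational(169897998, 258805)), Rational(1, 2)) = Pow(Rational(782091233178, 258805), Rational(1, 2)) = Mul(Rational(1, 258805), Pow(202409121602632290, Rational(1, 2)))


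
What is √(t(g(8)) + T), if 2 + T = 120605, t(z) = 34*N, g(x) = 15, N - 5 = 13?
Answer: √121215 ≈ 348.16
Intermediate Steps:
N = 18 (N = 5 + 13 = 18)
t(z) = 612 (t(z) = 34*18 = 612)
T = 120603 (T = -2 + 120605 = 120603)
√(t(g(8)) + T) = √(612 + 120603) = √121215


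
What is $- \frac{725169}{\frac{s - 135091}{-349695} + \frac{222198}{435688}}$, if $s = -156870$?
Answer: $- \frac{55242618489331020}{102452716889} \approx -5.392 \cdot 10^{5}$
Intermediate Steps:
$- \frac{725169}{\frac{s - 135091}{-349695} + \frac{222198}{435688}} = - \frac{725169}{\frac{-156870 - 135091}{-349695} + \frac{222198}{435688}} = - \frac{725169}{\left(-156870 - 135091\right) \left(- \frac{1}{349695}\right) + 222198 \cdot \frac{1}{435688}} = - \frac{725169}{\left(-291961\right) \left(- \frac{1}{349695}\right) + \frac{111099}{217844}} = - \frac{725169}{\frac{291961}{349695} + \frac{111099}{217844}} = - \frac{725169}{\frac{102452716889}{76178957580}} = \left(-725169\right) \frac{76178957580}{102452716889} = - \frac{55242618489331020}{102452716889}$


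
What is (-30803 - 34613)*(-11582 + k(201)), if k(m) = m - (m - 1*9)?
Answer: 757059368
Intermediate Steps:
k(m) = 9 (k(m) = m - (m - 9) = m - (-9 + m) = m + (9 - m) = 9)
(-30803 - 34613)*(-11582 + k(201)) = (-30803 - 34613)*(-11582 + 9) = -65416*(-11573) = 757059368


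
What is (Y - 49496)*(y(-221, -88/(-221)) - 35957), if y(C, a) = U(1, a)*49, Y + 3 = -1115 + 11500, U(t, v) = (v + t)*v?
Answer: 68638945881906/48841 ≈ 1.4054e+9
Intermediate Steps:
U(t, v) = v*(t + v) (U(t, v) = (t + v)*v = v*(t + v))
Y = 10382 (Y = -3 + (-1115 + 11500) = -3 + 10385 = 10382)
y(C, a) = 49*a*(1 + a) (y(C, a) = (a*(1 + a))*49 = 49*a*(1 + a))
(Y - 49496)*(y(-221, -88/(-221)) - 35957) = (10382 - 49496)*(49*(-88/(-221))*(1 - 88/(-221)) - 35957) = -39114*(49*(-88*(-1/221))*(1 - 88*(-1/221)) - 35957) = -39114*(49*(88/221)*(1 + 88/221) - 35957) = -39114*(49*(88/221)*(309/221) - 35957) = -39114*(1332408/48841 - 35957) = -39114*(-1754843429/48841) = 68638945881906/48841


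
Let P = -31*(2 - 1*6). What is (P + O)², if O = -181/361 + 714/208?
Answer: 22710076029081/1409551936 ≈ 16112.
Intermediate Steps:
P = 124 (P = -31*(2 - 6) = -31*(-4) = 124)
O = 110053/37544 (O = -181*1/361 + 714*(1/208) = -181/361 + 357/104 = 110053/37544 ≈ 2.9313)
(P + O)² = (124 + 110053/37544)² = (4765509/37544)² = 22710076029081/1409551936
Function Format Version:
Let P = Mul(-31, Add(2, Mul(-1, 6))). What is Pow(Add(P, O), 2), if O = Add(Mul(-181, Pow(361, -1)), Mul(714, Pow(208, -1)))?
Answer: Rational(22710076029081, 1409551936) ≈ 16112.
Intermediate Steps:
P = 124 (P = Mul(-31, Add(2, -6)) = Mul(-31, -4) = 124)
O = Rational(110053, 37544) (O = Add(Mul(-181, Rational(1, 361)), Mul(714, Rational(1, 208))) = Add(Rational(-181, 361), Rational(357, 104)) = Rational(110053, 37544) ≈ 2.9313)
Pow(Add(P, O), 2) = Pow(Add(124, Rational(110053, 37544)), 2) = Pow(Rational(4765509, 37544), 2) = Rational(22710076029081, 1409551936)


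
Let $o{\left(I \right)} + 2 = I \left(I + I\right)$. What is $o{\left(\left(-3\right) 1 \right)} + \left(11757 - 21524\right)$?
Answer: $-9751$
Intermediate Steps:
$o{\left(I \right)} = -2 + 2 I^{2}$ ($o{\left(I \right)} = -2 + I \left(I + I\right) = -2 + I 2 I = -2 + 2 I^{2}$)
$o{\left(\left(-3\right) 1 \right)} + \left(11757 - 21524\right) = \left(-2 + 2 \left(\left(-3\right) 1\right)^{2}\right) + \left(11757 - 21524\right) = \left(-2 + 2 \left(-3\right)^{2}\right) - 9767 = \left(-2 + 2 \cdot 9\right) - 9767 = \left(-2 + 18\right) - 9767 = 16 - 9767 = -9751$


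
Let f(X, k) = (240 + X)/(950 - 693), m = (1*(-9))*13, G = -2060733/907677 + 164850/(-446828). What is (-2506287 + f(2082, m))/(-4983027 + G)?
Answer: 43539438056315616162/86565940946426536367 ≈ 0.50296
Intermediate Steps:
G = -178403959729/67595916426 (G = -2060733*1/907677 + 164850*(-1/446828) = -686911/302559 - 82425/223414 = -178403959729/67595916426 ≈ -2.6393)
m = -117 (m = -9*13 = -117)
f(X, k) = 240/257 + X/257 (f(X, k) = (240 + X)/257 = (240 + X)*(1/257) = 240/257 + X/257)
(-2506287 + f(2082, m))/(-4983027 + G) = (-2506287 + (240/257 + (1/257)*2082))/(-4983027 - 178403959729/67595916426) = (-2506287 + (240/257 + 2082/257))/(-336832455044461231/67595916426) = (-2506287 + 2322/257)*(-67595916426/336832455044461231) = -644113437/257*(-67595916426/336832455044461231) = 43539438056315616162/86565940946426536367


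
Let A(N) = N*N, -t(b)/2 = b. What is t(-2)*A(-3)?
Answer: 36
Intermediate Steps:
t(b) = -2*b
A(N) = N²
t(-2)*A(-3) = -2*(-2)*(-3)² = 4*9 = 36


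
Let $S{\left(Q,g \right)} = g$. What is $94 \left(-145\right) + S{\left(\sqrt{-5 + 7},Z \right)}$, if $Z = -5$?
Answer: $-13635$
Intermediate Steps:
$94 \left(-145\right) + S{\left(\sqrt{-5 + 7},Z \right)} = 94 \left(-145\right) - 5 = -13630 - 5 = -13635$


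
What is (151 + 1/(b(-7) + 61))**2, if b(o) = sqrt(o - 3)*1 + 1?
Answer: (-87437759*I + 2827626*sqrt(10))/(2*(-1917*I + 62*sqrt(10))) ≈ 22806.0 - 0.24782*I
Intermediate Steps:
b(o) = 1 + sqrt(-3 + o) (b(o) = sqrt(-3 + o)*1 + 1 = sqrt(-3 + o) + 1 = 1 + sqrt(-3 + o))
(151 + 1/(b(-7) + 61))**2 = (151 + 1/((1 + sqrt(-3 - 7)) + 61))**2 = (151 + 1/((1 + sqrt(-10)) + 61))**2 = (151 + 1/((1 + I*sqrt(10)) + 61))**2 = (151 + 1/(62 + I*sqrt(10)))**2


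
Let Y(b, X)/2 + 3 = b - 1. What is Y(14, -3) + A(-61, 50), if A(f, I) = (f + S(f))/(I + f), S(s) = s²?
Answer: -3440/11 ≈ -312.73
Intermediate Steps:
Y(b, X) = -8 + 2*b (Y(b, X) = -6 + 2*(b - 1) = -6 + 2*(-1 + b) = -6 + (-2 + 2*b) = -8 + 2*b)
A(f, I) = (f + f²)/(I + f)
Y(14, -3) + A(-61, 50) = (-8 + 2*14) - 61*(1 - 61)/(50 - 61) = (-8 + 28) - 61*(-60)/(-11) = 20 - 61*(-1/11)*(-60) = 20 - 3660/11 = -3440/11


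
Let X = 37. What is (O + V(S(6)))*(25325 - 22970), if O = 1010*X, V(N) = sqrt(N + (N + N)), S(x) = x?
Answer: 88006350 + 7065*sqrt(2) ≈ 8.8016e+7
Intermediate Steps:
V(N) = sqrt(3)*sqrt(N) (V(N) = sqrt(N + 2*N) = sqrt(3*N) = sqrt(3)*sqrt(N))
O = 37370 (O = 1010*37 = 37370)
(O + V(S(6)))*(25325 - 22970) = (37370 + sqrt(3)*sqrt(6))*(25325 - 22970) = (37370 + 3*sqrt(2))*2355 = 88006350 + 7065*sqrt(2)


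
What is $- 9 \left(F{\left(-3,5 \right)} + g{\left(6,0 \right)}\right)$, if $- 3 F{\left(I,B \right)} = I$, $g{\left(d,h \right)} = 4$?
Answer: $-45$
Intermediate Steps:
$F{\left(I,B \right)} = - \frac{I}{3}$
$- 9 \left(F{\left(-3,5 \right)} + g{\left(6,0 \right)}\right) = - 9 \left(\left(- \frac{1}{3}\right) \left(-3\right) + 4\right) = - 9 \left(1 + 4\right) = \left(-9\right) 5 = -45$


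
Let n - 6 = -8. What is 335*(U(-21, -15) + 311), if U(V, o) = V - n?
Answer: 97820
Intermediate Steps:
n = -2 (n = 6 - 8 = -2)
U(V, o) = 2 + V (U(V, o) = V - 1*(-2) = V + 2 = 2 + V)
335*(U(-21, -15) + 311) = 335*((2 - 21) + 311) = 335*(-19 + 311) = 335*292 = 97820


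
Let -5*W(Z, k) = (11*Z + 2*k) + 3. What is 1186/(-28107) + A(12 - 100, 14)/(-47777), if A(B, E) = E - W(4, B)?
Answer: -281659297/6714340695 ≈ -0.041949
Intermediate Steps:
W(Z, k) = -⅗ - 11*Z/5 - 2*k/5 (W(Z, k) = -((11*Z + 2*k) + 3)/5 = -((2*k + 11*Z) + 3)/5 = -(3 + 2*k + 11*Z)/5 = -⅗ - 11*Z/5 - 2*k/5)
A(B, E) = 47/5 + E + 2*B/5 (A(B, E) = E - (-⅗ - 11/5*4 - 2*B/5) = E - (-⅗ - 44/5 - 2*B/5) = E - (-47/5 - 2*B/5) = E + (47/5 + 2*B/5) = 47/5 + E + 2*B/5)
1186/(-28107) + A(12 - 100, 14)/(-47777) = 1186/(-28107) + (47/5 + 14 + 2*(12 - 100)/5)/(-47777) = 1186*(-1/28107) + (47/5 + 14 + (⅖)*(-88))*(-1/47777) = -1186/28107 + (47/5 + 14 - 176/5)*(-1/47777) = -1186/28107 - 59/5*(-1/47777) = -1186/28107 + 59/238885 = -281659297/6714340695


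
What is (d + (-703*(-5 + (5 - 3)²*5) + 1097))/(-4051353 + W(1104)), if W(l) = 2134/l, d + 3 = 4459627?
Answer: -2456497152/2236345789 ≈ -1.0984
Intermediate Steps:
d = 4459624 (d = -3 + 4459627 = 4459624)
(d + (-703*(-5 + (5 - 3)²*5) + 1097))/(-4051353 + W(1104)) = (4459624 + (-703*(-5 + (5 - 3)²*5) + 1097))/(-4051353 + 2134/1104) = (4459624 + (-703*(-5 + 2²*5) + 1097))/(-4051353 + 2134*(1/1104)) = (4459624 + (-703*(-5 + 4*5) + 1097))/(-4051353 + 1067/552) = (4459624 + (-703*(-5 + 20) + 1097))/(-2236345789/552) = (4459624 + (-703*15 + 1097))*(-552/2236345789) = (4459624 + (-10545 + 1097))*(-552/2236345789) = (4459624 - 9448)*(-552/2236345789) = 4450176*(-552/2236345789) = -2456497152/2236345789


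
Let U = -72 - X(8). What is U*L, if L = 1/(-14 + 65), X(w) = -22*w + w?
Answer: 32/17 ≈ 1.8824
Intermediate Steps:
X(w) = -21*w
L = 1/51 ≈ 0.019608
U = 96 (U = -72 - (-21)*8 = -72 - 1*(-168) = -72 + 168 = 96)
U*L = 96*(1/51) = 32/17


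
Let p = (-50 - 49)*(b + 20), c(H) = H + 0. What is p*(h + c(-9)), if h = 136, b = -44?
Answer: 301752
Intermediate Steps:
c(H) = H
p = 2376 (p = (-50 - 49)*(-44 + 20) = -99*(-24) = 2376)
p*(h + c(-9)) = 2376*(136 - 9) = 2376*127 = 301752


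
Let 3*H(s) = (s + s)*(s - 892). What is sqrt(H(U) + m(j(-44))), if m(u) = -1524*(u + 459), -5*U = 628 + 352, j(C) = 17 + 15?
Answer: 2*I*sqrt(1363767)/3 ≈ 778.54*I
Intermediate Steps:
j(C) = 32
U = -196 (U = -(628 + 352)/5 = -1/5*980 = -196)
m(u) = -699516 - 1524*u (m(u) = -1524*(459 + u) = -699516 - 1524*u)
H(s) = 2*s*(-892 + s)/3 (H(s) = ((s + s)*(s - 892))/3 = ((2*s)*(-892 + s))/3 = (2*s*(-892 + s))/3 = 2*s*(-892 + s)/3)
sqrt(H(U) + m(j(-44))) = sqrt((2/3)*(-196)*(-892 - 196) + (-699516 - 1524*32)) = sqrt((2/3)*(-196)*(-1088) + (-699516 - 48768)) = sqrt(426496/3 - 748284) = sqrt(-1818356/3) = 2*I*sqrt(1363767)/3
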